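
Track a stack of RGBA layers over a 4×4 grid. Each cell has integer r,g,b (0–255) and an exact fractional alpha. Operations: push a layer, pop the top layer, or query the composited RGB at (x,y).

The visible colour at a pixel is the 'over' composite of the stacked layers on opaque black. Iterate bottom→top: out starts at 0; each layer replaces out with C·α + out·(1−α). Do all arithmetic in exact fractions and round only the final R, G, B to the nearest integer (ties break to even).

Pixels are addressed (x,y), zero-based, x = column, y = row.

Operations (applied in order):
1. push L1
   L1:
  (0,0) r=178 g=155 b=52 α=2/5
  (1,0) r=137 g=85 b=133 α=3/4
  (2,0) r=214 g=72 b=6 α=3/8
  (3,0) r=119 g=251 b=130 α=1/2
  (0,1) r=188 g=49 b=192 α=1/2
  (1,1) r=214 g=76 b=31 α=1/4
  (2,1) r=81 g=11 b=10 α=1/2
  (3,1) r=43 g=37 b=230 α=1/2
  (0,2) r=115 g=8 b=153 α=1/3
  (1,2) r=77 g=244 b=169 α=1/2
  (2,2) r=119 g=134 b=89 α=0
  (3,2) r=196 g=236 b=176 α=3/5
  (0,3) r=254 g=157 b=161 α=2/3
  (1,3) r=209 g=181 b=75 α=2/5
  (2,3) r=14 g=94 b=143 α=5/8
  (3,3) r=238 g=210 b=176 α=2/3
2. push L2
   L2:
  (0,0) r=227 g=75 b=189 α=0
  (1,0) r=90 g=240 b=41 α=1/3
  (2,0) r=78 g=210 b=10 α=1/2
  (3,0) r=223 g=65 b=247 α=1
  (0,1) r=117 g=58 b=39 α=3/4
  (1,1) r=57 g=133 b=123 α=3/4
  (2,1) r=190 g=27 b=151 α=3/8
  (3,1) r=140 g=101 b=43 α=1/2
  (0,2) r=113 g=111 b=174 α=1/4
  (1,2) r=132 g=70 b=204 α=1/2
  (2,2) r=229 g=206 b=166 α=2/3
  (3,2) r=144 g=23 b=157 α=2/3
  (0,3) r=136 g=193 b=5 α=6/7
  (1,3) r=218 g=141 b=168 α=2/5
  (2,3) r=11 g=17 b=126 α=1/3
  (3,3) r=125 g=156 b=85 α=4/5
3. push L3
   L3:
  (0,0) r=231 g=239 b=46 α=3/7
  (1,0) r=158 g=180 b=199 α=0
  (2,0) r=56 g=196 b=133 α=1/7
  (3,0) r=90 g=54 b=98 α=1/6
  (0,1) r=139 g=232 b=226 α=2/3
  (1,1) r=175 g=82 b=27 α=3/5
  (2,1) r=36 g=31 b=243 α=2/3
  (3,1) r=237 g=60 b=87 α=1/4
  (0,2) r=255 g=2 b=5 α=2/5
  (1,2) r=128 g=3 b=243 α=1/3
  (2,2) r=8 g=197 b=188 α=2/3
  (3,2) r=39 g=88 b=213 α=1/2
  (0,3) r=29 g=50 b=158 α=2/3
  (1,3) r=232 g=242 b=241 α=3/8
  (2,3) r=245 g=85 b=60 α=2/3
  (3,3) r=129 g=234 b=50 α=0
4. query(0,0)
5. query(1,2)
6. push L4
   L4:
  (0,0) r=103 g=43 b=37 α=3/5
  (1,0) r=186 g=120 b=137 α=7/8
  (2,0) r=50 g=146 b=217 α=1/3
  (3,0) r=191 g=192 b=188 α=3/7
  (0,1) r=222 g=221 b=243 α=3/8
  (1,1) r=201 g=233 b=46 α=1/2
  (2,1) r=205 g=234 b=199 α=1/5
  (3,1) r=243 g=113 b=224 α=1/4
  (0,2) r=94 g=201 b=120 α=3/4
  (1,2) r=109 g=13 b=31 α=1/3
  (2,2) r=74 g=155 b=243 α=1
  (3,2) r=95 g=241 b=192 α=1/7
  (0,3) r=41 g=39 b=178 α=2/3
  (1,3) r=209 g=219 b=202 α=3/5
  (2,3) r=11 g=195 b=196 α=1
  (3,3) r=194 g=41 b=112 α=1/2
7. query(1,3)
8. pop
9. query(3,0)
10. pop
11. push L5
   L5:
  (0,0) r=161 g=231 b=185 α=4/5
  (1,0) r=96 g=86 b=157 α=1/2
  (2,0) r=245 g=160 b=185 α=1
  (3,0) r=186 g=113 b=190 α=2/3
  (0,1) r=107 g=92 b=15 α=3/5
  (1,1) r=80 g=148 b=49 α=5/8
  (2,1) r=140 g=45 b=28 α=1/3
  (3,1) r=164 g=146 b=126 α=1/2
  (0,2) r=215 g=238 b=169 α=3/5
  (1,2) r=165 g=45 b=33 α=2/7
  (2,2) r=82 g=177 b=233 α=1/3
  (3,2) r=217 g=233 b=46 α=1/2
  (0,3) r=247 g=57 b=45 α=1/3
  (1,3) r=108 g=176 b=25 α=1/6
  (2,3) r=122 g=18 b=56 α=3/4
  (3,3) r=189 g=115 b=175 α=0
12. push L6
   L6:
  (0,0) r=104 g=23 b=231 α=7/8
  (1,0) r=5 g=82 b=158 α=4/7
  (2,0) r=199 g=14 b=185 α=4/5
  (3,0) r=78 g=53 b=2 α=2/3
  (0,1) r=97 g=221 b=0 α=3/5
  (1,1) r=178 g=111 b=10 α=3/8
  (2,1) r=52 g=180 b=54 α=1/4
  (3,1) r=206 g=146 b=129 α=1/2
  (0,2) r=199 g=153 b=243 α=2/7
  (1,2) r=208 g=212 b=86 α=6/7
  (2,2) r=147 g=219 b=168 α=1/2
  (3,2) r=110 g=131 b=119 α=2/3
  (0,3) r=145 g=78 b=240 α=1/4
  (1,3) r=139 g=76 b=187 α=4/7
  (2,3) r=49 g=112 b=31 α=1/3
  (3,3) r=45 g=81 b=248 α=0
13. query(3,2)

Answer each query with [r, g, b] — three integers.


(0,0) stack=L1,L2,L3; from [0,0,0]:
L1 α=2/5: [356/5, 62, 104/5]
L2 α=0: [356/5, 62, 104/5]
L3 α=3/7: [4889/35, 965/7, 158/5]
rounded: [140, 138, 32]

(1,2) stack=L1,L2,L3; from [0,0,0]:
+L1 (α=1/2) → [77/2, 122, 169/2]
+L2 (α=1/2) → [341/4, 96, 577/4]
+L3 (α=1/3) → [199/2, 65, 1063/6]
= [100, 65, 177]

query (1,3) [L1,L2,L3,L4] — begin 0,0,0
after L1 α=2/5: [418/5, 362/5, 30]
after L2 α=2/5: [3434/25, 2496/25, 426/5]
after L3 α=3/8: [3457/20, 3063/20, 1149/8]
after L4 α=3/5: [9727/50, 9633/50, 3573/20]
→ [195, 193, 179]

(3,0) stack=L1,L2,L3; from [0,0,0]:
+L1 (α=1/2) → [119/2, 251/2, 65]
+L2 (α=1) → [223, 65, 247]
+L3 (α=1/6) → [1205/6, 379/6, 1333/6]
= [201, 63, 222]

(3,2) stack=L1,L2,L5,L6; from [0,0,0]:
L1 α=3/5: [588/5, 708/5, 528/5]
L2 α=2/3: [676/5, 938/15, 2098/15]
L5 α=1/2: [1761/10, 4433/30, 1394/15]
L6 α=2/3: [3961/30, 12293/90, 4964/45]
= [132, 137, 110]


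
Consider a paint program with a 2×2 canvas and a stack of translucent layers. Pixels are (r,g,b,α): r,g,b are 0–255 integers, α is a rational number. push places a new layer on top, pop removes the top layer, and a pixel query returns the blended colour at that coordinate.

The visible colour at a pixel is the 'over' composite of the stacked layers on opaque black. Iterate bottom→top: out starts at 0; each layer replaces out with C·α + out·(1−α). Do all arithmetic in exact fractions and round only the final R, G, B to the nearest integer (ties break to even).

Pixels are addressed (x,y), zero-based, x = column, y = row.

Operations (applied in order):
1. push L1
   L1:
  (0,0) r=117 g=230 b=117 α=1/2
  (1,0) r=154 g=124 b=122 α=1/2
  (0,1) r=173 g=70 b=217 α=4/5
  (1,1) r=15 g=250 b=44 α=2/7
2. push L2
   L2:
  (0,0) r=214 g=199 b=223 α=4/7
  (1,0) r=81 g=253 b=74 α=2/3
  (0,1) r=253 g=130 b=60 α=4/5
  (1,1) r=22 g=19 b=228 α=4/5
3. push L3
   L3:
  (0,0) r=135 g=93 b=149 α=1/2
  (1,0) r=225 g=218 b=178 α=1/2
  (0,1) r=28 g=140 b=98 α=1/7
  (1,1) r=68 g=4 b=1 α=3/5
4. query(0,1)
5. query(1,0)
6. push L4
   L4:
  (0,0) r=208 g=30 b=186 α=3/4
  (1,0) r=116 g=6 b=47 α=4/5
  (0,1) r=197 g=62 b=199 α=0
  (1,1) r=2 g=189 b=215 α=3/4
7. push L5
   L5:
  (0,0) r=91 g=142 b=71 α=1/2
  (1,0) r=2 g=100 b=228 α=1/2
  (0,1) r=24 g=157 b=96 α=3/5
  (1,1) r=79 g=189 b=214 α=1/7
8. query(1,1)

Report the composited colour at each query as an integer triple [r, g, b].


at x=0,y=1 over L1,L2,L3:
+L1 (α=4/5) → [692/5, 56, 868/5]
+L2 (α=4/5) → [5752/25, 576/5, 2068/25]
+L3 (α=1/7) → [35212/175, 4156/35, 14858/175]
rounded: [201, 119, 85]

query (1,0) [L1,L2,L3] — begin 0,0,0
L1 α=1/2: [77, 62, 61]
L2 α=2/3: [239/3, 568/3, 209/3]
L3 α=1/2: [457/3, 611/3, 743/6]
rounded: [152, 204, 124]

at x=1,y=1 over L1,L2,L3,L4,L5:
L1 α=2/7: [30/7, 500/7, 88/7]
L2 α=4/5: [646/35, 1032/35, 6472/35]
L3 α=3/5: [8432/175, 2484/175, 13049/175]
L4 α=3/4: [4741/350, 101709/700, 31481/175]
L5 α=1/7: [28048/1225, 371277/2450, 226336/1225]
= [23, 152, 185]


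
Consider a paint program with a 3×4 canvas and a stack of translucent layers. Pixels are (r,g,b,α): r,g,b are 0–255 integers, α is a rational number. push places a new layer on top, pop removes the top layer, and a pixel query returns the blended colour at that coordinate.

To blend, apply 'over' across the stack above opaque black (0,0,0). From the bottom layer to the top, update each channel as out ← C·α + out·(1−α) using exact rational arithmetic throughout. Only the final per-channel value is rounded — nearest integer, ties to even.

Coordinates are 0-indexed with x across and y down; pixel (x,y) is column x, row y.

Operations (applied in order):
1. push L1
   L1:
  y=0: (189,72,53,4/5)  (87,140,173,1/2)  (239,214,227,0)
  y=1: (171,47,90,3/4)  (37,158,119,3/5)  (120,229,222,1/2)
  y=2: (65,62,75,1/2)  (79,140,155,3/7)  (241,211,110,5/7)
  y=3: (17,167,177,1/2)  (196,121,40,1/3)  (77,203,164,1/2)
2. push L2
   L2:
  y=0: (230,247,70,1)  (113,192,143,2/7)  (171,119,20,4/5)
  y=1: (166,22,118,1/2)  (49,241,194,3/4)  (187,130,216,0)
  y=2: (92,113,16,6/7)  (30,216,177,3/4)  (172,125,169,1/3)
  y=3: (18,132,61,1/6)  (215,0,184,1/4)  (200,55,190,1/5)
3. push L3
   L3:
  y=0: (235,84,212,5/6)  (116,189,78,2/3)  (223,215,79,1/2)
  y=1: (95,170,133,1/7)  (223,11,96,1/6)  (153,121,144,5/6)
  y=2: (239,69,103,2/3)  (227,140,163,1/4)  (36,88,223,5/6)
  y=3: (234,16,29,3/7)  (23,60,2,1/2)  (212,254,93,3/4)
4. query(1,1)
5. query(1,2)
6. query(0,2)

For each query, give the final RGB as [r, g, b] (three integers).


at x=1,y=1 over L1,L2,L3:
after L1 α=3/5: [111/5, 474/5, 357/5]
after L2 α=3/4: [423/10, 4089/20, 3267/20]
after L3 α=1/6: [869/12, 4133/24, 1217/8]
rounded: [72, 172, 152]

(1,2) stack=L1,L2,L3; from [0,0,0]:
+L1 (α=3/7) → [237/7, 60, 465/7]
+L2 (α=3/4) → [867/28, 177, 2091/14]
+L3 (α=1/4) → [8957/112, 671/4, 8555/56]
= [80, 168, 153]

(0,2) stack=L1,L2,L3; from [0,0,0]:
+L1 (α=1/2) → [65/2, 31, 75/2]
+L2 (α=6/7) → [167/2, 709/7, 267/14]
+L3 (α=2/3) → [1123/6, 1675/21, 3151/42]
→ [187, 80, 75]


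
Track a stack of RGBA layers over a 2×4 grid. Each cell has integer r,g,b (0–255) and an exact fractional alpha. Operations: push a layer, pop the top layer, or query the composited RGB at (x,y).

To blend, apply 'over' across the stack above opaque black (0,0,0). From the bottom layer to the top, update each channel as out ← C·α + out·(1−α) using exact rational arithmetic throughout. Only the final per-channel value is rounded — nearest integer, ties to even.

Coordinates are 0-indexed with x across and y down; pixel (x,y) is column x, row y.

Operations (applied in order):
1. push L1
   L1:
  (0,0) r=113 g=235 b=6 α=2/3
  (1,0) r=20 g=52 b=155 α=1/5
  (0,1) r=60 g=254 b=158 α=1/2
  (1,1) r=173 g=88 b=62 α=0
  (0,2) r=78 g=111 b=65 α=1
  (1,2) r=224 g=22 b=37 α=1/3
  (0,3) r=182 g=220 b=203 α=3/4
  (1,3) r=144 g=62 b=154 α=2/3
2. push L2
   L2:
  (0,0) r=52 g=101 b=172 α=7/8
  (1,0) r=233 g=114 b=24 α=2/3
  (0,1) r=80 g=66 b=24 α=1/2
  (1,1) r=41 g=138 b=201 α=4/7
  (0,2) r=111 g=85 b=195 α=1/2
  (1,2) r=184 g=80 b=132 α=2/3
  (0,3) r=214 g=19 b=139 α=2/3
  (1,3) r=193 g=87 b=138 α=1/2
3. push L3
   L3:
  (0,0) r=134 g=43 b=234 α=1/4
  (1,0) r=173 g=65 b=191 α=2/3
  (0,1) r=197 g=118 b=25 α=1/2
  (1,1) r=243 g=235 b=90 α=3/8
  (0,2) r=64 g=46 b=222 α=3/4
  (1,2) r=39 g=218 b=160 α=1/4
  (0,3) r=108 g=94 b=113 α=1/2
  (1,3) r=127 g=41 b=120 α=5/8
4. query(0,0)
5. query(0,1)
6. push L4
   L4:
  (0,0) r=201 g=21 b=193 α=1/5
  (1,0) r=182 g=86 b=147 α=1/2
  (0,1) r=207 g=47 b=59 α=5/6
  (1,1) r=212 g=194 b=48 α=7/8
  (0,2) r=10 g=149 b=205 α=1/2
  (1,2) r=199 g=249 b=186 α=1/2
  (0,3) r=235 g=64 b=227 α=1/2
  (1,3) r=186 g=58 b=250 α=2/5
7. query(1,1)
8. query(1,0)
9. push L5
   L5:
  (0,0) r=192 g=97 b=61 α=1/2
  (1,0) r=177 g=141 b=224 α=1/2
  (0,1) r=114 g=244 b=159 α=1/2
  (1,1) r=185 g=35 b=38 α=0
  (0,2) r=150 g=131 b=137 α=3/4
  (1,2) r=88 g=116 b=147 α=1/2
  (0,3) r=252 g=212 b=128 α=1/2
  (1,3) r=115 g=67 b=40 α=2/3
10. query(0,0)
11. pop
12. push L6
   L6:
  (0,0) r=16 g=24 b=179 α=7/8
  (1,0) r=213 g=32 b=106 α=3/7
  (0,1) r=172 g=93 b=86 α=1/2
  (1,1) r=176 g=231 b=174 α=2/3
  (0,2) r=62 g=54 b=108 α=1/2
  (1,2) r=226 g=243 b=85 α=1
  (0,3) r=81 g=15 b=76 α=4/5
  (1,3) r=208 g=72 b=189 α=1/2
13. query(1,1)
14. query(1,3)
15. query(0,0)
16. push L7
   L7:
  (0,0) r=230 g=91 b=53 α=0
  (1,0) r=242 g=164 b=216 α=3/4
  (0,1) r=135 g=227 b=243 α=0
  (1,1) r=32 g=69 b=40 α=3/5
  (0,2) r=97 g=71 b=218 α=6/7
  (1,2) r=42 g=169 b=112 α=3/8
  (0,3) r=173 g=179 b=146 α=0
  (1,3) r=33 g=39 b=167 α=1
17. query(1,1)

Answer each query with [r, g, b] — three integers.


(0,0) stack=L1,L2,L3; from [0,0,0]:
L1 α=2/3: [226/3, 470/3, 4]
L2 α=7/8: [659/12, 2591/24, 151]
L3 α=1/4: [1195/16, 2935/32, 687/4]
→ [75, 92, 172]

at x=0,y=1 over L1,L2,L3:
after L1 α=1/2: [30, 127, 79]
after L2 α=1/2: [55, 193/2, 103/2]
after L3 α=1/2: [126, 429/4, 153/4]
= [126, 107, 38]

query (1,1) [L1,L2,L3,L4] — begin 0,0,0
+L1 (α=0) → [0, 0, 0]
+L2 (α=4/7) → [164/7, 552/7, 804/7]
+L3 (α=3/8) → [5923/56, 7695/56, 2955/28]
+L4 (α=7/8) → [89027/448, 83743/448, 12363/224]
rounded: [199, 187, 55]

query (1,0) [L1,L2,L3,L4] — begin 0,0,0
L1 α=1/5: [4, 52/5, 31]
L2 α=2/3: [470/3, 1192/15, 79/3]
L3 α=2/3: [1508/9, 3142/45, 1225/9]
L4 α=1/2: [1573/9, 3506/45, 1274/9]
rounded: [175, 78, 142]

at x=0,y=0 over L1,L2,L3,L4,L5:
after L1 α=2/3: [226/3, 470/3, 4]
after L2 α=7/8: [659/12, 2591/24, 151]
after L3 α=1/4: [1195/16, 2935/32, 687/4]
after L4 α=1/5: [1999/20, 3103/40, 176]
after L5 α=1/2: [5839/40, 6983/80, 237/2]
→ [146, 87, 118]

query (1,1) [L1,L2,L3,L4,L6] — begin 0,0,0
after L1 α=0: [0, 0, 0]
after L2 α=4/7: [164/7, 552/7, 804/7]
after L3 α=3/8: [5923/56, 7695/56, 2955/28]
after L4 α=7/8: [89027/448, 83743/448, 12363/224]
after L6 α=2/3: [82241/448, 290719/1344, 30105/224]
rounded: [184, 216, 134]

query (1,3) [L1,L2,L3,L4,L6] — begin 0,0,0
L1 α=2/3: [96, 124/3, 308/3]
L2 α=1/2: [289/2, 385/6, 361/3]
L3 α=5/8: [2137/16, 795/16, 961/8]
L4 α=2/5: [12363/80, 4241/80, 6883/40]
L6 α=1/2: [29003/160, 10001/160, 14443/80]
→ [181, 63, 181]

query (0,0) [L1,L2,L3,L4,L6] — begin 0,0,0
+L1 (α=2/3) → [226/3, 470/3, 4]
+L2 (α=7/8) → [659/12, 2591/24, 151]
+L3 (α=1/4) → [1195/16, 2935/32, 687/4]
+L4 (α=1/5) → [1999/20, 3103/40, 176]
+L6 (α=7/8) → [4239/160, 9823/320, 1429/8]
rounded: [26, 31, 179]

(1,1) stack=L1,L2,L3,L4,L6,L7; from [0,0,0]:
+L1 (α=0) → [0, 0, 0]
+L2 (α=4/7) → [164/7, 552/7, 804/7]
+L3 (α=3/8) → [5923/56, 7695/56, 2955/28]
+L4 (α=7/8) → [89027/448, 83743/448, 12363/224]
+L6 (α=2/3) → [82241/448, 290719/1344, 30105/224]
+L7 (α=3/5) → [20749/224, 429823/3360, 8709/112]
= [93, 128, 78]


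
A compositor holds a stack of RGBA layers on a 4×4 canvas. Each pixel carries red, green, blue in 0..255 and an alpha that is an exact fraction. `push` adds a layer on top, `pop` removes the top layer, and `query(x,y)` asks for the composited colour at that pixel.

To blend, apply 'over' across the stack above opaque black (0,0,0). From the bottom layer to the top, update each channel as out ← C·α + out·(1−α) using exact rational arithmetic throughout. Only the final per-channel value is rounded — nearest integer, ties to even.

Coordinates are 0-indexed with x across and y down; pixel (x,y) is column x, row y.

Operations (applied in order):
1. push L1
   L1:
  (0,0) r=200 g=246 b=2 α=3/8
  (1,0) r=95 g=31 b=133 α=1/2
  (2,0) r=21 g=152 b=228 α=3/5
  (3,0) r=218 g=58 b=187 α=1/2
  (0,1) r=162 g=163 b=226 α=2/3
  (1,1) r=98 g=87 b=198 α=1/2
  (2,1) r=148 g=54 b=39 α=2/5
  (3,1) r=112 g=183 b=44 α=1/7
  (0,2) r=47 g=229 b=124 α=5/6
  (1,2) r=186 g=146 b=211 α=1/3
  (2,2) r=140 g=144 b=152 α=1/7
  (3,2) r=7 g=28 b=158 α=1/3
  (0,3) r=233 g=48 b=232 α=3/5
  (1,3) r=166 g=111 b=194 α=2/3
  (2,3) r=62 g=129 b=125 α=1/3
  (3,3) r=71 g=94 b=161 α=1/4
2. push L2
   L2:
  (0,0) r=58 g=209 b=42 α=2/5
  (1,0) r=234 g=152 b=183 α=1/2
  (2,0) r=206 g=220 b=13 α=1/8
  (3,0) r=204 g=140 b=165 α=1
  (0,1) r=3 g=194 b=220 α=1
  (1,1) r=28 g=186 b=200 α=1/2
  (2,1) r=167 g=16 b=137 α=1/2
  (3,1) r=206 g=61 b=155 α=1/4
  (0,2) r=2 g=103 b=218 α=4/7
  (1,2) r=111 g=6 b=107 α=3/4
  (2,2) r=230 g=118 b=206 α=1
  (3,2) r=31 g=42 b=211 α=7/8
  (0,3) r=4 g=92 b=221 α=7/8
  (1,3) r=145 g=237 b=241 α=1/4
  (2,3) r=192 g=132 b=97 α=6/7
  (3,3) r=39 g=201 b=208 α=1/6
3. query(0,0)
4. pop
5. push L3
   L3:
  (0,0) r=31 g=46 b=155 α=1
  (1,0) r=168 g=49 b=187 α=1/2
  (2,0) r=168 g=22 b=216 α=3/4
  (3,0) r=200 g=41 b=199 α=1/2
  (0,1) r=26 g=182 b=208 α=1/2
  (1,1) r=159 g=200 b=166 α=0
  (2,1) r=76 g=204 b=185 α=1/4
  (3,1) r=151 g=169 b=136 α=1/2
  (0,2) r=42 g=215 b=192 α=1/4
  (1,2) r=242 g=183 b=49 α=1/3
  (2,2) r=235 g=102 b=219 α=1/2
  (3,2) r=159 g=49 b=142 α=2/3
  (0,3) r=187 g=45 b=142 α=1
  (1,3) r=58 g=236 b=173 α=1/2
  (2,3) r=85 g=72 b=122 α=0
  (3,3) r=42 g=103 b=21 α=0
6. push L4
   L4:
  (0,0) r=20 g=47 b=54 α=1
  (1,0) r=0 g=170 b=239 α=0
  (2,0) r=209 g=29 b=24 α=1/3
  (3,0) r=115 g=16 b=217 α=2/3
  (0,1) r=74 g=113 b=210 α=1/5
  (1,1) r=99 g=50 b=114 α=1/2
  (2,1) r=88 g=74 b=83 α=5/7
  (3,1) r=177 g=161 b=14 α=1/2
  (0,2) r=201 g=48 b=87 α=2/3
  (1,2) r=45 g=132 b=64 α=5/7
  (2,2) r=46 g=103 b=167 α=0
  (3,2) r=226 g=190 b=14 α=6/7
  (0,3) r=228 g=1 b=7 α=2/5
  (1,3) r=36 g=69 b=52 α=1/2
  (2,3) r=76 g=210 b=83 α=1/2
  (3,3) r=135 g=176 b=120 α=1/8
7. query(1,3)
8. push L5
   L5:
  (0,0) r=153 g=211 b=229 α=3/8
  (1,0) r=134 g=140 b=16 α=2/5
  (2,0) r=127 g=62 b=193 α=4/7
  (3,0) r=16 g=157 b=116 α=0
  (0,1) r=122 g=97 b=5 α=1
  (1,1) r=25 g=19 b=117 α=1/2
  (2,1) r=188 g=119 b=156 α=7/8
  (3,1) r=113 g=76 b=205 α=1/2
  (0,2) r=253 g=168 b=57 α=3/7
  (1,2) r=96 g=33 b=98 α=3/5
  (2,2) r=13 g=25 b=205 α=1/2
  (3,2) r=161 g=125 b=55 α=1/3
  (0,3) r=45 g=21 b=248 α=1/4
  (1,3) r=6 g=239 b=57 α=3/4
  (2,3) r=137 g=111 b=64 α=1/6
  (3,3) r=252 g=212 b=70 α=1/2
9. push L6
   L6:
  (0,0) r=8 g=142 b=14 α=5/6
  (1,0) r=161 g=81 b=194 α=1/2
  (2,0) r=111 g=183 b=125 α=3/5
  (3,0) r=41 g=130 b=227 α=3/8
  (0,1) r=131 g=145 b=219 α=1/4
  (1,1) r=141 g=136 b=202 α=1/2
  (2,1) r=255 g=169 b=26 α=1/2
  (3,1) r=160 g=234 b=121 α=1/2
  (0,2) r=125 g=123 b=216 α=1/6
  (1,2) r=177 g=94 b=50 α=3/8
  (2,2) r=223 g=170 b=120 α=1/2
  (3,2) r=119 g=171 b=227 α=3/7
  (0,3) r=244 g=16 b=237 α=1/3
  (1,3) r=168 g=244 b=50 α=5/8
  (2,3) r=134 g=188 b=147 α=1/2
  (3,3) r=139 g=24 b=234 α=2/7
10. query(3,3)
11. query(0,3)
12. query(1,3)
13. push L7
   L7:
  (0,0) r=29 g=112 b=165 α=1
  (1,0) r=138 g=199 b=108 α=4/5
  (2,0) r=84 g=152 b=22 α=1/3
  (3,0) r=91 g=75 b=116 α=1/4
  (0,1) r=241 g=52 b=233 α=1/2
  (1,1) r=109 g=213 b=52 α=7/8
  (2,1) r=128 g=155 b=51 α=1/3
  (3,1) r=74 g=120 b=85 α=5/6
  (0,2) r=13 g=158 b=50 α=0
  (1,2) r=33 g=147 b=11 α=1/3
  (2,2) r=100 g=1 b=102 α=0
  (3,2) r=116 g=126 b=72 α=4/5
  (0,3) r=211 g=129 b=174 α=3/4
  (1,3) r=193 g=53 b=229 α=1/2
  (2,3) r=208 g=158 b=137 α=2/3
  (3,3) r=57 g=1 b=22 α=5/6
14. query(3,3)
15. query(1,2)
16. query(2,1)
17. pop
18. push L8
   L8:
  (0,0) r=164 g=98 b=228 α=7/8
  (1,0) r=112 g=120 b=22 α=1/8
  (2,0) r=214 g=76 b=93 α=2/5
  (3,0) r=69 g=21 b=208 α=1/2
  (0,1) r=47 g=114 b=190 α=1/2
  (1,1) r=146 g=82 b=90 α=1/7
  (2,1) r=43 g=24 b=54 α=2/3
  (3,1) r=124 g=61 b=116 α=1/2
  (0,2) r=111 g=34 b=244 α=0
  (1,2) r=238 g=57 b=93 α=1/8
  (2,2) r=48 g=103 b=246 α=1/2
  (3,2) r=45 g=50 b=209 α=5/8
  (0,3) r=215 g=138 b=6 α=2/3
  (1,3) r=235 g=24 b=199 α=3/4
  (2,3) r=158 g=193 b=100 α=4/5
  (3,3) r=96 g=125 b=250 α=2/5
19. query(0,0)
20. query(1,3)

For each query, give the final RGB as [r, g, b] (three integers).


query (0,0) [L1,L2] — begin 0,0,0
L1 α=3/8: [75, 369/4, 3/4]
L2 α=2/5: [341/5, 2779/20, 69/4]
rounded: [68, 139, 17]

(1,3) stack=L1,L3,L4; from [0,0,0]:
+L1 (α=2/3) → [332/3, 74, 388/3]
+L3 (α=1/2) → [253/3, 155, 907/6]
+L4 (α=1/2) → [361/6, 112, 1219/12]
= [60, 112, 102]

at x=3,y=3 over L1,L3,L4,L5,L6:
after L1 α=1/4: [71/4, 47/2, 161/4]
after L3 α=0: [71/4, 47/2, 161/4]
after L4 α=1/8: [1037/32, 681/16, 1607/32]
after L5 α=1/2: [9101/64, 4073/32, 3847/64]
after L6 α=2/7: [63297/448, 21901/224, 49187/448]
→ [141, 98, 110]

at x=0,y=3 over L1,L3,L4,L5,L6:
+L1 (α=3/5) → [699/5, 144/5, 696/5]
+L3 (α=1) → [187, 45, 142]
+L4 (α=2/5) → [1017/5, 137/5, 88]
+L5 (α=1/4) → [819/5, 129/5, 128]
+L6 (α=1/3) → [2858/15, 338/15, 493/3]
→ [191, 23, 164]

query (1,3) [L1,L3,L4,L5,L6] — begin 0,0,0
+L1 (α=2/3) → [332/3, 74, 388/3]
+L3 (α=1/2) → [253/3, 155, 907/6]
+L4 (α=1/2) → [361/6, 112, 1219/12]
+L5 (α=3/4) → [469/24, 829/4, 3271/48]
+L6 (α=5/8) → [7189/64, 7367/32, 7271/128]
rounded: [112, 230, 57]

query (3,3) [L1,L3,L4,L5,L6,L7] — begin 0,0,0
after L1 α=1/4: [71/4, 47/2, 161/4]
after L3 α=0: [71/4, 47/2, 161/4]
after L4 α=1/8: [1037/32, 681/16, 1607/32]
after L5 α=1/2: [9101/64, 4073/32, 3847/64]
after L6 α=2/7: [63297/448, 21901/224, 49187/448]
after L7 α=5/6: [63659/896, 23021/1344, 98467/2688]
→ [71, 17, 37]

query (1,2) [L1,L3,L4,L5,L6,L7] — begin 0,0,0
after L1 α=1/3: [62, 146/3, 211/3]
after L3 α=1/3: [122, 841/9, 569/9]
after L4 α=5/7: [67, 7622/63, 574/9]
after L5 α=3/5: [422/5, 21481/315, 3794/45]
after L6 α=3/8: [953/8, 39247/504, 643/9]
after L7 α=1/3: [1085/12, 76291/756, 1385/27]
→ [90, 101, 51]

query (2,1) [L1,L3,L4,L5,L6,L7] — begin 0,0,0
after L1 α=2/5: [296/5, 108/5, 78/5]
after L3 α=1/4: [317/5, 336/5, 1159/20]
after L4 α=5/7: [2834/35, 2522/35, 5309/70]
after L5 α=7/8: [24447/140, 31677/280, 81749/560]
after L6 α=1/2: [60147/280, 78997/560, 96309/1120]
after L7 α=1/3: [78067/420, 40799/280, 41623/560]
= [186, 146, 74]

query (0,0) [L1,L3,L4,L5,L6,L8] — begin 0,0,0
L1 α=3/8: [75, 369/4, 3/4]
L3 α=1: [31, 46, 155]
L4 α=1: [20, 47, 54]
L5 α=3/8: [559/8, 217/2, 957/8]
L6 α=5/6: [293/16, 1637/12, 1517/48]
L8 α=7/8: [18661/128, 9869/96, 78125/384]
= [146, 103, 203]

at x=1,y=3 over L1,L3,L4,L5,L6,L8:
after L1 α=2/3: [332/3, 74, 388/3]
after L3 α=1/2: [253/3, 155, 907/6]
after L4 α=1/2: [361/6, 112, 1219/12]
after L5 α=3/4: [469/24, 829/4, 3271/48]
after L6 α=5/8: [7189/64, 7367/32, 7271/128]
after L8 α=3/4: [52309/256, 9671/128, 83687/512]
= [204, 76, 163]


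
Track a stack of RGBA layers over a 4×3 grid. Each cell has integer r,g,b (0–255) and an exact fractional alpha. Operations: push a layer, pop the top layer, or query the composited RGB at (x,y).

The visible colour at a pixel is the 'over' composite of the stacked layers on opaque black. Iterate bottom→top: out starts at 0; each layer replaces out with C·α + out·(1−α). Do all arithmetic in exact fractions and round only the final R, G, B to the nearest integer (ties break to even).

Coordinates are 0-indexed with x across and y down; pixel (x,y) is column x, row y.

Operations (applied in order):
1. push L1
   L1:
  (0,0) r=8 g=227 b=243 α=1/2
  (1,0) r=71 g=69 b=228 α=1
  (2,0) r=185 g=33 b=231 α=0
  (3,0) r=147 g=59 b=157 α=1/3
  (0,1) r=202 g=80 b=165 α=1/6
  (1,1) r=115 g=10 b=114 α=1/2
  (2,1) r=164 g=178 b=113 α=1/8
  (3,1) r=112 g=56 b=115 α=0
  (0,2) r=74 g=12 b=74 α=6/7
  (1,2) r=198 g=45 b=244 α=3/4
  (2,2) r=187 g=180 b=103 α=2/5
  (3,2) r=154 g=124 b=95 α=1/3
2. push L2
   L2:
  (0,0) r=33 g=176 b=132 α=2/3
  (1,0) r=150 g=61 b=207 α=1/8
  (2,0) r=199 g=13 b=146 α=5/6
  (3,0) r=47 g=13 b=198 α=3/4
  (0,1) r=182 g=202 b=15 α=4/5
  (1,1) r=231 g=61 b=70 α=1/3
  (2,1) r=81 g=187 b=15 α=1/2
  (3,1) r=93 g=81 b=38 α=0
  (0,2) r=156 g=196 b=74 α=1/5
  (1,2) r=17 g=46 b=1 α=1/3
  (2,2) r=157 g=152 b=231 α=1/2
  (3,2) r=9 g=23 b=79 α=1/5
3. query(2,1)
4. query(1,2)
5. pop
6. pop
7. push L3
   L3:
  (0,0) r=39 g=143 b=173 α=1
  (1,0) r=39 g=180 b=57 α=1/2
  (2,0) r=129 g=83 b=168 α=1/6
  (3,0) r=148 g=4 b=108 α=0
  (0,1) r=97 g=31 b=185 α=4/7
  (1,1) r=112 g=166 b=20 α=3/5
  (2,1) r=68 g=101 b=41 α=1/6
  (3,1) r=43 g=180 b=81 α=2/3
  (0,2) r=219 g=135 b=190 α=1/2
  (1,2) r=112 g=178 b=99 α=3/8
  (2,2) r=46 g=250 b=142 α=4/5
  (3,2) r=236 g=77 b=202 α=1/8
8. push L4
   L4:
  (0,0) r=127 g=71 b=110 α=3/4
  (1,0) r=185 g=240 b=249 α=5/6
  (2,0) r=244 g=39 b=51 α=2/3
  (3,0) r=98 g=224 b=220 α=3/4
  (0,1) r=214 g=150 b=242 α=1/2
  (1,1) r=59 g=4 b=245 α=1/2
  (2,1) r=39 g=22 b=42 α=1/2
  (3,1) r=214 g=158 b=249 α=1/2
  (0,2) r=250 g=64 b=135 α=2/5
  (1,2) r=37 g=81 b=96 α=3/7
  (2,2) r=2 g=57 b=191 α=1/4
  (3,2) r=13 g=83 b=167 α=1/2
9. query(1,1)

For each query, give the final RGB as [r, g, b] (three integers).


(2,1) stack=L1,L2; from [0,0,0]:
after L1 α=1/8: [41/2, 89/4, 113/8]
after L2 α=1/2: [203/4, 837/8, 233/16]
rounded: [51, 105, 15]

at x=1,y=2 over L1,L2:
after L1 α=3/4: [297/2, 135/4, 183]
after L2 α=1/3: [314/3, 227/6, 367/3]
rounded: [105, 38, 122]

query (1,1) [L3,L4] — begin 0,0,0
L3 α=3/5: [336/5, 498/5, 12]
L4 α=1/2: [631/10, 259/5, 257/2]
rounded: [63, 52, 128]


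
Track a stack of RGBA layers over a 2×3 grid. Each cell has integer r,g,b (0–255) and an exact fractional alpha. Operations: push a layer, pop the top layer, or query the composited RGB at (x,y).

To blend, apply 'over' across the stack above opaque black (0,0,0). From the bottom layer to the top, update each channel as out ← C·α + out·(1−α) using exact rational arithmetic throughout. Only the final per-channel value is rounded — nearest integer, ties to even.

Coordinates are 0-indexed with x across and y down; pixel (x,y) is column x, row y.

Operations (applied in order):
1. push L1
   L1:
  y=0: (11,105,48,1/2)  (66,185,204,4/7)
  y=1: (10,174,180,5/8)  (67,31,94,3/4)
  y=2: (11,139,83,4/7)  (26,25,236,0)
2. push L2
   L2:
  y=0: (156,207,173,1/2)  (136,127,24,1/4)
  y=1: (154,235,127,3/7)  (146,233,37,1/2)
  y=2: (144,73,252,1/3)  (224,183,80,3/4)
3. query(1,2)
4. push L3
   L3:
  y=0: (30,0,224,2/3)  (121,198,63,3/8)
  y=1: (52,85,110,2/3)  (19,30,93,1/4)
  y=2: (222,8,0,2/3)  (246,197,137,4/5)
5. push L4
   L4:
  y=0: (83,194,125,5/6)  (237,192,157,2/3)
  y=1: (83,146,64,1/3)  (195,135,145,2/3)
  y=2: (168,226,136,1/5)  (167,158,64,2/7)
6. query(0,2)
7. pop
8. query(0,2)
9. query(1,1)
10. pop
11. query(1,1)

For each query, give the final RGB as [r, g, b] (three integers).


at x=1,y=2 over L1,L2:
+L1 (α=0) → [0, 0, 0]
+L2 (α=3/4) → [168, 549/4, 60]
→ [168, 137, 60]

at x=0,y=2 over L1,L2,L3,L4:
L1 α=4/7: [44/7, 556/7, 332/7]
L2 α=1/3: [1096/21, 541/7, 2428/21]
L3 α=2/3: [10420/63, 653/21, 2428/63]
L4 α=1/5: [52264/315, 7358/105, 3656/63]
= [166, 70, 58]

(0,2) stack=L1,L2,L3; from [0,0,0]:
after L1 α=4/7: [44/7, 556/7, 332/7]
after L2 α=1/3: [1096/21, 541/7, 2428/21]
after L3 α=2/3: [10420/63, 653/21, 2428/63]
= [165, 31, 39]

at x=1,y=1 over L1,L2,L3:
L1 α=3/4: [201/4, 93/4, 141/2]
L2 α=1/2: [785/8, 1025/8, 215/4]
L3 α=1/4: [2507/32, 3315/32, 1017/16]
→ [78, 104, 64]

(1,1) stack=L1,L2; from [0,0,0]:
after L1 α=3/4: [201/4, 93/4, 141/2]
after L2 α=1/2: [785/8, 1025/8, 215/4]
= [98, 128, 54]


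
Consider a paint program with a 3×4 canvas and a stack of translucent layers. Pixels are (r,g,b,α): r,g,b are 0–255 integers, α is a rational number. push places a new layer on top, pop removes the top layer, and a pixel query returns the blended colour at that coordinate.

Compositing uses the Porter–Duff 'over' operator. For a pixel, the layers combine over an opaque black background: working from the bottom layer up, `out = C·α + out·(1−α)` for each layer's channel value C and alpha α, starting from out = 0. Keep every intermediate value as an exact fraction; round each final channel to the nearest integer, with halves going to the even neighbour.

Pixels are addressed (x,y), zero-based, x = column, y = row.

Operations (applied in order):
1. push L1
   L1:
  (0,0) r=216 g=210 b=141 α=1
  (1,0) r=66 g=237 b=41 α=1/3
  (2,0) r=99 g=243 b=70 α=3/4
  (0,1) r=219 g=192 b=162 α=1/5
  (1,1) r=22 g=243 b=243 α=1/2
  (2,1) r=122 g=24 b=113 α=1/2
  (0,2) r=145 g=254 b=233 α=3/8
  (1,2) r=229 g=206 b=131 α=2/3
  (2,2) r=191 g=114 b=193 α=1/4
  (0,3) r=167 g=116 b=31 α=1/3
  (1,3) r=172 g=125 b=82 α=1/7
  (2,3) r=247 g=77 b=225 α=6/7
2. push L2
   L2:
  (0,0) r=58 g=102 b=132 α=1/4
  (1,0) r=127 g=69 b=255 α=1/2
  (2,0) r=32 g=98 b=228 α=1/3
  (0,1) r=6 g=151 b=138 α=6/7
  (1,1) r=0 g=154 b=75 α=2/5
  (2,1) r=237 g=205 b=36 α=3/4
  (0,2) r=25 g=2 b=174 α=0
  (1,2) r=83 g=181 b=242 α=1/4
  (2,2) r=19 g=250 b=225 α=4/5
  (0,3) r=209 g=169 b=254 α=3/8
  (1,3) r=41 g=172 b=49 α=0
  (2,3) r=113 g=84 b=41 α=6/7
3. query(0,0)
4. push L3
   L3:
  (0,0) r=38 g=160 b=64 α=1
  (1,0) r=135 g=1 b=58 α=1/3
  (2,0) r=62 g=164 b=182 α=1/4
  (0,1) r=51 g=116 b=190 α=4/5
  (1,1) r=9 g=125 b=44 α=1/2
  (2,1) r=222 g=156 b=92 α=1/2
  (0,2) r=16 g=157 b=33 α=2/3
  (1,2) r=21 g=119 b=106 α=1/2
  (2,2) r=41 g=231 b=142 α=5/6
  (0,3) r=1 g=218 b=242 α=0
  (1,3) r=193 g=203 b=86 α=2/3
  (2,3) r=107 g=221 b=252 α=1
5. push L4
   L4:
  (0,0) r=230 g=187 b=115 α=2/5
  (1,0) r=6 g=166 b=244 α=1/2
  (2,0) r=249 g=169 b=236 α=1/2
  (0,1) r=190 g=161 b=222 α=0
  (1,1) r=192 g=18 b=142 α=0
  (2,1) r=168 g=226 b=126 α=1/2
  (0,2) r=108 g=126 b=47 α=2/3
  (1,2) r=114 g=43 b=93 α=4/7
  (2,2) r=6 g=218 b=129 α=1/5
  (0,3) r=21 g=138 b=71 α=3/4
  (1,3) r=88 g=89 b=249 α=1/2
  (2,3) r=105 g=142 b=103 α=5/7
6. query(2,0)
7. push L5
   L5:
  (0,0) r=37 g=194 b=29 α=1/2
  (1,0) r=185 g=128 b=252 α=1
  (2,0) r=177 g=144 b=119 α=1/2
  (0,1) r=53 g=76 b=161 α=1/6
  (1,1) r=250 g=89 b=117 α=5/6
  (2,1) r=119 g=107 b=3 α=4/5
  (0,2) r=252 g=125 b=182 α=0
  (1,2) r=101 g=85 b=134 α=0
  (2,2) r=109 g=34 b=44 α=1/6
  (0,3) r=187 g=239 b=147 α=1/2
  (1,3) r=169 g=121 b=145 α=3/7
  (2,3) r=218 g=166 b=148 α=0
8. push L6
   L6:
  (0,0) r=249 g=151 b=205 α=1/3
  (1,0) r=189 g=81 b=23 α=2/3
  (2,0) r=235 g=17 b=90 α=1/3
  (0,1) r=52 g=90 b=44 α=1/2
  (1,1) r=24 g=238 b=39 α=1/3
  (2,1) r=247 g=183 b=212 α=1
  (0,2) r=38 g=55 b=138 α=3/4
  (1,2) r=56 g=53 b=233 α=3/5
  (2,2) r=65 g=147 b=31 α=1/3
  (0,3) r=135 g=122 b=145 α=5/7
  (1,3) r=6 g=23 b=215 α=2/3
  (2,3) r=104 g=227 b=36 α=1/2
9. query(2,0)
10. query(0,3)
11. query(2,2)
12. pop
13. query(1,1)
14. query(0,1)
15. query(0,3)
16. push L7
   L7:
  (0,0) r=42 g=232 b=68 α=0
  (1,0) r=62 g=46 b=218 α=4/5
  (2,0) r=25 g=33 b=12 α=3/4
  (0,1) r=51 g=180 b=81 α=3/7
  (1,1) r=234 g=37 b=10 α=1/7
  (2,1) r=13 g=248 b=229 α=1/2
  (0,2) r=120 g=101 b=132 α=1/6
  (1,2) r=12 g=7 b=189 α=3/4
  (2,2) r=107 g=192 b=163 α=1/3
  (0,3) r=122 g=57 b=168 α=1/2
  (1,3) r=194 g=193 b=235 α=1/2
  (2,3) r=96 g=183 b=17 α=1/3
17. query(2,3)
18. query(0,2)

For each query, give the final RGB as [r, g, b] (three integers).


at x=0,y=0 over L1,L2:
after L1 α=1: [216, 210, 141]
after L2 α=1/4: [353/2, 183, 555/4]
→ [176, 183, 139]

at x=2,y=0 over L1,L2,L3,L4:
L1 α=3/4: [297/4, 729/4, 105/2]
L2 α=1/3: [361/6, 925/6, 111]
L3 α=1/4: [485/8, 1253/8, 515/4]
L4 α=1/2: [2477/16, 2605/16, 1459/8]
rounded: [155, 163, 182]

(2,0) stack=L1,L2,L3,L4,L5,L6; from [0,0,0]:
+L1 (α=3/4) → [297/4, 729/4, 105/2]
+L2 (α=1/3) → [361/6, 925/6, 111]
+L3 (α=1/4) → [485/8, 1253/8, 515/4]
+L4 (α=1/2) → [2477/16, 2605/16, 1459/8]
+L5 (α=1/2) → [5309/32, 4909/32, 2411/16]
+L6 (α=1/3) → [3023/16, 1727/16, 3131/24]
→ [189, 108, 130]

at x=0,y=3 over L1,L2,L3,L4,L5,L6:
after L1 α=1/3: [167/3, 116/3, 31/3]
after L2 α=3/8: [679/6, 2101/24, 2441/24]
after L3 α=0: [679/6, 2101/24, 2441/24]
after L4 α=3/4: [1057/24, 12037/96, 7553/96]
after L5 α=1/2: [5545/48, 34981/192, 21665/192]
after L6 α=5/7: [21745/168, 13363/96, 91265/672]
→ [129, 139, 136]

query (2,2) [L1,L2,L3,L4,L5,L6] — begin 0,0,0
+L1 (α=1/4) → [191/4, 57/2, 193/4]
+L2 (α=4/5) → [99/4, 2057/10, 3793/20]
+L3 (α=5/6) → [919/24, 13607/60, 17993/120]
+L4 (α=1/5) → [191/6, 16877/75, 21863/150]
+L5 (α=1/6) → [1609/36, 17387/90, 23183/180]
+L6 (α=1/3) → [2779/54, 24002/135, 25973/270]
→ [51, 178, 96]

at x=1,y=1 over L1,L2,L3,L4,L5:
L1 α=1/2: [11, 243/2, 243/2]
L2 α=2/5: [33/5, 269/2, 1029/10]
L3 α=1/2: [39/5, 519/4, 1469/20]
L4 α=0: [39/5, 519/4, 1469/20]
L5 α=5/6: [6289/30, 2299/24, 13169/120]
→ [210, 96, 110]

query (0,1) [L1,L2,L3,L4,L5] — begin 0,0,0
+L1 (α=1/5) → [219/5, 192/5, 162/5]
+L2 (α=6/7) → [57/5, 4722/35, 4302/35]
+L3 (α=4/5) → [1077/25, 20962/175, 30902/175]
+L4 (α=0) → [1077/25, 20962/175, 30902/175]
+L5 (α=1/6) → [671/15, 3937/35, 12179/70]
= [45, 112, 174]

at x=0,y=3 over L1,L2,L3,L4,L5:
L1 α=1/3: [167/3, 116/3, 31/3]
L2 α=3/8: [679/6, 2101/24, 2441/24]
L3 α=0: [679/6, 2101/24, 2441/24]
L4 α=3/4: [1057/24, 12037/96, 7553/96]
L5 α=1/2: [5545/48, 34981/192, 21665/192]
→ [116, 182, 113]

(2,3) stack=L1,L2,L3,L4,L5,L7; from [0,0,0]:
after L1 α=6/7: [1482/7, 66, 1350/7]
after L2 α=6/7: [6228/49, 570/7, 3072/49]
after L3 α=1: [107, 221, 252]
after L4 α=5/7: [739/7, 1152/7, 1019/7]
after L5 α=0: [739/7, 1152/7, 1019/7]
after L7 α=1/3: [2150/21, 1195/7, 719/7]
→ [102, 171, 103]

query (0,2) [L1,L2,L3,L4,L5,L7] — begin 0,0,0
after L1 α=3/8: [435/8, 381/4, 699/8]
after L2 α=0: [435/8, 381/4, 699/8]
after L3 α=2/3: [691/24, 1637/12, 409/8]
after L4 α=2/3: [5875/72, 4661/36, 387/8]
after L5 α=0: [5875/72, 4661/36, 387/8]
after L7 α=1/6: [38015/432, 26941/216, 997/16]
rounded: [88, 125, 62]


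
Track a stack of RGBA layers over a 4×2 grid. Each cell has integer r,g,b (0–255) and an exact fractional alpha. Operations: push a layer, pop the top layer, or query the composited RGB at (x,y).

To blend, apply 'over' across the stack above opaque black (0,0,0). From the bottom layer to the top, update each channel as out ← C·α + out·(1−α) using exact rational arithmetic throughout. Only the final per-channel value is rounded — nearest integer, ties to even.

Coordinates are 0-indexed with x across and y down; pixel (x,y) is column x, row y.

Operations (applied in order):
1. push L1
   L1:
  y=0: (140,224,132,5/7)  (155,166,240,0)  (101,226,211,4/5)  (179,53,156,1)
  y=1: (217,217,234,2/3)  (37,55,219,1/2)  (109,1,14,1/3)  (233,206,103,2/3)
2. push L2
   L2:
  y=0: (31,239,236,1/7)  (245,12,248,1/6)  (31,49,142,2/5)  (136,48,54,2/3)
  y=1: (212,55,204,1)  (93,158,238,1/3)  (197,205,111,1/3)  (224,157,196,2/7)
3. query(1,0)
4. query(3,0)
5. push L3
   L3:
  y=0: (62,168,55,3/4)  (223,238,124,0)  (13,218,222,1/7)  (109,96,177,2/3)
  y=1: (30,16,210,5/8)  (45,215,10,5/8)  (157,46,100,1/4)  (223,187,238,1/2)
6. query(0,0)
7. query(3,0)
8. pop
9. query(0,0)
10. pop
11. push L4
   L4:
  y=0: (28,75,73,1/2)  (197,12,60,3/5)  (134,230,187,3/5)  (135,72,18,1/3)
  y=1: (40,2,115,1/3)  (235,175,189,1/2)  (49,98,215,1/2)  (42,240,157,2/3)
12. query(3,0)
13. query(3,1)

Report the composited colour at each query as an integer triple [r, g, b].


(1,0) stack=L1,L2; from [0,0,0]:
+L1 (α=0) → [0, 0, 0]
+L2 (α=1/6) → [245/6, 2, 124/3]
= [41, 2, 41]

(3,0) stack=L1,L2; from [0,0,0]:
+L1 (α=1) → [179, 53, 156]
+L2 (α=2/3) → [451/3, 149/3, 88]
→ [150, 50, 88]

at x=0,y=0 over L1,L2,L3:
+L1 (α=5/7) → [100, 160, 660/7]
+L2 (α=1/7) → [631/7, 1199/7, 5612/49]
+L3 (α=3/4) → [1933/28, 4727/28, 13697/196]
rounded: [69, 169, 70]

(3,0) stack=L1,L2,L3; from [0,0,0]:
L1 α=1: [179, 53, 156]
L2 α=2/3: [451/3, 149/3, 88]
L3 α=2/3: [1105/9, 725/9, 442/3]
→ [123, 81, 147]

at x=0,y=0 over L1,L2:
+L1 (α=5/7) → [100, 160, 660/7]
+L2 (α=1/7) → [631/7, 1199/7, 5612/49]
rounded: [90, 171, 115]

query (3,0) [L1,L4] — begin 0,0,0
L1 α=1: [179, 53, 156]
L4 α=1/3: [493/3, 178/3, 110]
→ [164, 59, 110]

at x=3,y=1 over L1,L4:
L1 α=2/3: [466/3, 412/3, 206/3]
L4 α=2/3: [718/9, 1852/9, 1148/9]
→ [80, 206, 128]


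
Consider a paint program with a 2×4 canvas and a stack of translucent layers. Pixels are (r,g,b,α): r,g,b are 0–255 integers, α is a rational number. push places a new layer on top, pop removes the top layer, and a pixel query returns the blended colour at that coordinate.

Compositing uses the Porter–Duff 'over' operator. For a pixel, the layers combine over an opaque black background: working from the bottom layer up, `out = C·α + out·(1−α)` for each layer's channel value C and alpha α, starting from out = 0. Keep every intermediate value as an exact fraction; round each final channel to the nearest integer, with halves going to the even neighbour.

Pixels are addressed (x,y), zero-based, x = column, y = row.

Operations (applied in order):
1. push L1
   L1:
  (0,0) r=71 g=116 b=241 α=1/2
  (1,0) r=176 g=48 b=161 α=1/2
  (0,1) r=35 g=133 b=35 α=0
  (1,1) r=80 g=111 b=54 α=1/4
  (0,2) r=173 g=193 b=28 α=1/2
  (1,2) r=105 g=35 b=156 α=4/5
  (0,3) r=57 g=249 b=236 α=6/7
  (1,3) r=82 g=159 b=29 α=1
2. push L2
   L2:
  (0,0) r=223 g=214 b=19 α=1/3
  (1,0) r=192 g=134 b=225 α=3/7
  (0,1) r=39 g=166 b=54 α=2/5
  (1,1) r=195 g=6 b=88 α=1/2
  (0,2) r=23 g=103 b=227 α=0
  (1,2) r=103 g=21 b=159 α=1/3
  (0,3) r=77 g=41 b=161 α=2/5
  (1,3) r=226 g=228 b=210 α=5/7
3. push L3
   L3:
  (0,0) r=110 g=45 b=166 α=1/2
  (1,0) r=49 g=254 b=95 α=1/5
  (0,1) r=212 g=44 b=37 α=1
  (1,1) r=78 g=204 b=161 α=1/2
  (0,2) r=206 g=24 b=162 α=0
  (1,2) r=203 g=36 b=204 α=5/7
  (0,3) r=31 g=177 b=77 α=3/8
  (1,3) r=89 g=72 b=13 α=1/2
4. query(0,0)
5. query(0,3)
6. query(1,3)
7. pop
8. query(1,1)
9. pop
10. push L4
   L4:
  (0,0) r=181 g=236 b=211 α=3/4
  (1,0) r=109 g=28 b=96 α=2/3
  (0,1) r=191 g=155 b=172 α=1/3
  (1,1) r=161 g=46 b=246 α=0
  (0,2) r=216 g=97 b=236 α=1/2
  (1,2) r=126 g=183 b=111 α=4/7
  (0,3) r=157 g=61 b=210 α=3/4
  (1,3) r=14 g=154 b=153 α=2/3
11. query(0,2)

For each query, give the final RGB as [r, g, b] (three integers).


query (0,0) [L1,L2,L3] — begin 0,0,0
+L1 (α=1/2) → [71/2, 58, 241/2]
+L2 (α=1/3) → [98, 110, 260/3]
+L3 (α=1/2) → [104, 155/2, 379/3]
rounded: [104, 78, 126]

at x=0,y=3 over L1,L2,L3:
L1 α=6/7: [342/7, 1494/7, 1416/7]
L2 α=2/5: [2104/35, 5056/35, 6502/35]
L3 α=3/8: [2755/56, 8773/56, 8119/56]
→ [49, 157, 145]

query (1,3) [L1,L2,L3] — begin 0,0,0
after L1 α=1: [82, 159, 29]
after L2 α=5/7: [1294/7, 1458/7, 1108/7]
after L3 α=1/2: [1917/14, 981/7, 1199/14]
→ [137, 140, 86]

at x=1,y=1 over L1,L2:
L1 α=1/4: [20, 111/4, 27/2]
L2 α=1/2: [215/2, 135/8, 203/4]
= [108, 17, 51]

at x=0,y=2 over L1,L4:
+L1 (α=1/2) → [173/2, 193/2, 14]
+L4 (α=1/2) → [605/4, 387/4, 125]
= [151, 97, 125]


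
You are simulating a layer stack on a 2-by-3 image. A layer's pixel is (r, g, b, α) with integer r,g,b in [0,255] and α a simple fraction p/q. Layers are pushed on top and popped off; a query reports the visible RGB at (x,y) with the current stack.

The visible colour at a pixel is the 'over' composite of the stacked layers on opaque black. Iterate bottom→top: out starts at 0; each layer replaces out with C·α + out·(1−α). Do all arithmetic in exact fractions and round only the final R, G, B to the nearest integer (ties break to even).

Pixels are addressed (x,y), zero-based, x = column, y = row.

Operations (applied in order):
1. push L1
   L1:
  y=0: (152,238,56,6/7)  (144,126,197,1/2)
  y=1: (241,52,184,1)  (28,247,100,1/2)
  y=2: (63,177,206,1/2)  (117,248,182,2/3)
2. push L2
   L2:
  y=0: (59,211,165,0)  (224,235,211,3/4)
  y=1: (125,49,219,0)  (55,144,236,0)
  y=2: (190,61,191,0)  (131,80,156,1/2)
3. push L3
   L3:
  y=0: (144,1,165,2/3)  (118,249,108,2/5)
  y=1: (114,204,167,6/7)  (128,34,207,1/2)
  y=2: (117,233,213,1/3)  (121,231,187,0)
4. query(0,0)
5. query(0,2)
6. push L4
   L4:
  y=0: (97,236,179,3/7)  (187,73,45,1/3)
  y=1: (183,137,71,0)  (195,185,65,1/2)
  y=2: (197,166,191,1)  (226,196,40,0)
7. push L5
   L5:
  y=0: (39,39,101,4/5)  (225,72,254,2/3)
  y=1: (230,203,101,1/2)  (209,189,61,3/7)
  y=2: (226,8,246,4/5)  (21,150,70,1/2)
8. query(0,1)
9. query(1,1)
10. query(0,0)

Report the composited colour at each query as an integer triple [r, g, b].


(0,0) stack=L1,L2,L3; from [0,0,0]:
+L1 (α=6/7) → [912/7, 204, 48]
+L2 (α=0) → [912/7, 204, 48]
+L3 (α=2/3) → [976/7, 206/3, 126]
→ [139, 69, 126]

(0,2) stack=L1,L2,L3; from [0,0,0]:
L1 α=1/2: [63/2, 177/2, 103]
L2 α=0: [63/2, 177/2, 103]
L3 α=1/3: [60, 410/3, 419/3]
rounded: [60, 137, 140]

(0,1) stack=L1,L2,L3,L4,L5; from [0,0,0]:
+L1 (α=1) → [241, 52, 184]
+L2 (α=0) → [241, 52, 184]
+L3 (α=6/7) → [925/7, 1276/7, 1186/7]
+L4 (α=0) → [925/7, 1276/7, 1186/7]
+L5 (α=1/2) → [2535/14, 2697/14, 1893/14]
= [181, 193, 135]

query (1,1) [L1,L2,L3,L4,L5] — begin 0,0,0
after L1 α=1/2: [14, 247/2, 50]
after L2 α=0: [14, 247/2, 50]
after L3 α=1/2: [71, 315/4, 257/2]
after L4 α=1/2: [133, 1055/8, 387/4]
after L5 α=3/7: [1159/7, 2189/14, 570/7]
rounded: [166, 156, 81]

query (0,0) [L1,L2,L3,L4,L5] — begin 0,0,0
after L1 α=6/7: [912/7, 204, 48]
after L2 α=0: [912/7, 204, 48]
after L3 α=2/3: [976/7, 206/3, 126]
after L4 α=3/7: [5941/49, 2948/21, 1041/7]
after L5 α=4/5: [2717/49, 6224/105, 3869/35]
→ [55, 59, 111]


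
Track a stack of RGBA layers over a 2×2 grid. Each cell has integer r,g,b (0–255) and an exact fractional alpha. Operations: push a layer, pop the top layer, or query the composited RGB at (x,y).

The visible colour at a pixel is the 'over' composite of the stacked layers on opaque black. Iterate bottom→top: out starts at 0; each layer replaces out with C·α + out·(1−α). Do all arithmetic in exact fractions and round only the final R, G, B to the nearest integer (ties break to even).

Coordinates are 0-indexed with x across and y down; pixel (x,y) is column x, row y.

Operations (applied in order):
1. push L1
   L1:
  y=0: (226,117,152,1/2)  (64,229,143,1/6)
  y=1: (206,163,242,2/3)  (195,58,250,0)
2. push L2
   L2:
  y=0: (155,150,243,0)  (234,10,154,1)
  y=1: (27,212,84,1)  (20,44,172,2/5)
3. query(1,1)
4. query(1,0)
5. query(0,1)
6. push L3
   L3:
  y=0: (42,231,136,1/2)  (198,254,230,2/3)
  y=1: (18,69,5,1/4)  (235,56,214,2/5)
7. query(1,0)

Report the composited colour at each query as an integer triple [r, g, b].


query (1,1) [L1,L2] — begin 0,0,0
+L1 (α=0) → [0, 0, 0]
+L2 (α=2/5) → [8, 88/5, 344/5]
→ [8, 18, 69]

query (1,0) [L1,L2] — begin 0,0,0
+L1 (α=1/6) → [32/3, 229/6, 143/6]
+L2 (α=1) → [234, 10, 154]
→ [234, 10, 154]

query (0,1) [L1,L2] — begin 0,0,0
+L1 (α=2/3) → [412/3, 326/3, 484/3]
+L2 (α=1) → [27, 212, 84]
→ [27, 212, 84]

query (1,0) [L1,L2,L3] — begin 0,0,0
+L1 (α=1/6) → [32/3, 229/6, 143/6]
+L2 (α=1) → [234, 10, 154]
+L3 (α=2/3) → [210, 518/3, 614/3]
→ [210, 173, 205]
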